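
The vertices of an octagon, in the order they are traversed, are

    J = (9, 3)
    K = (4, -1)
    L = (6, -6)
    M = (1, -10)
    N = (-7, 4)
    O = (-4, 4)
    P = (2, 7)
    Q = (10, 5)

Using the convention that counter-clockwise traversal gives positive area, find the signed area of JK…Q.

-141

Apply the surveyor's formula: 2A = Σ (x_i·y_{i+1} − x_{i+1}·y_i), indices taken mod 8.
J→K: (9)(-1) − (4)(3) = -21
K→L: (4)(-6) − (6)(-1) = -18
L→M: (6)(-10) − (1)(-6) = -54
M→N: (1)(4) − (-7)(-10) = -66
N→O: (-7)(4) − (-4)(4) = -12
O→P: (-4)(7) − (2)(4) = -36
P→Q: (2)(5) − (10)(7) = -60
Q→J: (10)(3) − (9)(5) = -15
Σ = -282
Signed area = Σ/2 = -141 (negative ⇒ clockwise traversal).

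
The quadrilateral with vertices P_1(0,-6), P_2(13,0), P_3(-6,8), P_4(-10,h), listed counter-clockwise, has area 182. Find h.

Write out the shoelace sum; only the two edges meeting at P_4 involve h:
2·Area = [((-6)·h − (-10)·8) + ((-10)·(-6) − 0·h)] + 182
       = -6·h + 322 = 364
⇒ h = -7.

-7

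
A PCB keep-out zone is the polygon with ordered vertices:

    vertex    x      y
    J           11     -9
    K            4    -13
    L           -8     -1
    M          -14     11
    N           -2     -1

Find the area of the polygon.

Σ = (-107) + (-108) + (-102) + (36) + (29) = -252
Area = |Σ|/2 = 126.

126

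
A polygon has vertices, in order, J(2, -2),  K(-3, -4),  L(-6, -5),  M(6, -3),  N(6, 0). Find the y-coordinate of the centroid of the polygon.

Apply the shoelace (surveyor's) formula. First the cross-terms c_i = x_i·y_{i+1} − x_{i+1}·y_i:
  -14, -9, 48, 18, -12  ⇒  2A = 31, A = 15.5.
Then Σ (y_i + y_{i+1})·c_i = -249, so ȳ = -249 / (6·15.5) = -83/31.

-83/31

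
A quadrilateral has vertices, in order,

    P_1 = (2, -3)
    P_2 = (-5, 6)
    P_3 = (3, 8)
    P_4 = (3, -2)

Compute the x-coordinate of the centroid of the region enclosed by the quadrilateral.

5/18

Apply the surveyor's formula. First the cross-terms c_i = x_i·y_{i+1} − x_{i+1}·y_i:
  -3, -58, -30, -5  ⇒  2A = -96, A = -48.
Then Σ (x_i + x_{i+1})·c_i = -80, so x̄ = -80 / (6·(-48)) = 5/18.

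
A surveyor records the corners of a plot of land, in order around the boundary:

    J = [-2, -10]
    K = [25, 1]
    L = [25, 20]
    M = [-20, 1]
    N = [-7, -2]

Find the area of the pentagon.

630.5

J→K: (-2)(1) − (25)(-10) = 248
K→L: (25)(20) − (25)(1) = 475
L→M: (25)(1) − (-20)(20) = 425
M→N: (-20)(-2) − (-7)(1) = 47
N→J: (-7)(-10) − (-2)(-2) = 66
Σ = 1261
Area = |Σ|/2 = 630.5.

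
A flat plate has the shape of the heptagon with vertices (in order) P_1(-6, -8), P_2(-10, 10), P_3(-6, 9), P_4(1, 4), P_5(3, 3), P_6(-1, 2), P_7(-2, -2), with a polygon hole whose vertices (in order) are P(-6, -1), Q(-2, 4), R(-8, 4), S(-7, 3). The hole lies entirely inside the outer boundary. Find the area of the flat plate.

Outer boundary:
Σ = (-140) + (-30) + (-33) + (-9) + (9) + (6) + (4) = -193
Area = |Σ|/2 = 96.5.
Hole:
Apply Gauss's area formula: 2A = Σ (x_i·y_{i+1} − x_{i+1}·y_i), indices taken mod 4.
Σ = (-26) + (24) + (4) + (25) = 27
Area = |Σ|/2 = 13.5.
Net area = 96.5 − 13.5 = 83.

83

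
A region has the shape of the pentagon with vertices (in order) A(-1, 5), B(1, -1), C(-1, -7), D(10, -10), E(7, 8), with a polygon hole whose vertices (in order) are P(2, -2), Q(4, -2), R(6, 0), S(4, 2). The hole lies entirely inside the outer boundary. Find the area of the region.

122.5

Outer boundary:
Σ = (-4) + (-8) + (80) + (150) + (43) = 261
Area = |Σ|/2 = 130.5.
Hole:
Apply Gauss's area formula: 2A = Σ (x_i·y_{i+1} − x_{i+1}·y_i), indices taken mod 4.
Σ = (4) + (12) + (12) + (-12) = 16
Area = |Σ|/2 = 8.
Net area = 130.5 − 8 = 122.5.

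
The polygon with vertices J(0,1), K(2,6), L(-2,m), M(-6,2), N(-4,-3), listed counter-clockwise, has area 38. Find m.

6

The doubled signed area Σ (x_i y_{i+1} − x_{i+1} y_i) is linear in m.
With m=0 it equals 28; the coefficient of m is 8 (from the two edges through L).
So 8·m + 28 = 2·38 = 76 ⇒ m = 6.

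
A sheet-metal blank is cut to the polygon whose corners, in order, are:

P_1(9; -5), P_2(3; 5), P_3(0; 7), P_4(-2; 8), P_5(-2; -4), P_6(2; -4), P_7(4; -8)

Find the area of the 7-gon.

Cross-terms: 60, 21, 14, 24, 16, 0, 52  ⇒  Σ = 187
Area = |Σ|/2 = 93.5.

93.5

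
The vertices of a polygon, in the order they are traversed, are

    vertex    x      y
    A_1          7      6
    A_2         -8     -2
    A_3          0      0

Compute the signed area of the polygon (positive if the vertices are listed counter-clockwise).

17

Apply the shoelace formula: 2A = Σ (x_i·y_{i+1} − x_{i+1}·y_i), indices taken mod 3.
Σ = (34) + (0) + (0) = 34
Signed area = Σ/2 = 17 (positive ⇒ counter-clockwise traversal).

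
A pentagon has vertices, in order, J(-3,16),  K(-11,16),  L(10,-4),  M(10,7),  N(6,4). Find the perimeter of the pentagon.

68

|JK| = √((-8)² + (0)²) = √64 = 8
|KL| = √((21)² + (-20)²) = √841 = 29
|LM| = √((0)² + (11)²) = √121 = 11
|MN| = √((-4)² + (-3)²) = √25 = 5
|NJ| = √((-9)² + (12)²) = √225 = 15
Perimeter = 8 + 29 + 11 + 5 + 15 = 68.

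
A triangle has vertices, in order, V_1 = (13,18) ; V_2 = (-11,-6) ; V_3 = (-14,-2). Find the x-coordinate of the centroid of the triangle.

Apply the shoelace formula. First the cross-terms c_i = x_i·y_{i+1} − x_{i+1}·y_i:
  120, -62, -226  ⇒  2A = -168, A = -84.
Then Σ (x_i + x_{i+1})·c_i = 2016, so x̄ = 2016 / (6·(-84)) = -4.

-4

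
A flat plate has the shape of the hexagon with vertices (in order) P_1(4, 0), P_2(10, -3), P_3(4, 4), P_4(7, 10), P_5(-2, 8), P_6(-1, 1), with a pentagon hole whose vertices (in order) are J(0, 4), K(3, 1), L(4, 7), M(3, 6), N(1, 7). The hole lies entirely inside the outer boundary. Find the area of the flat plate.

Outer boundary:
Apply the shoelace formula: 2A = Σ (x_i·y_{i+1} − x_{i+1}·y_i), indices taken mod 6.
Cross-terms: -12, 52, 12, 76, 6, -4  ⇒  Σ = 130
Area = |Σ|/2 = 65.
Hole:
Apply the shoelace formula: 2A = Σ (x_i·y_{i+1} − x_{i+1}·y_i), indices taken mod 5.
Cross-terms: -12, 17, 3, 15, 4  ⇒  Σ = 27
Area = |Σ|/2 = 13.5.
Net area = 65 − 13.5 = 51.5.

51.5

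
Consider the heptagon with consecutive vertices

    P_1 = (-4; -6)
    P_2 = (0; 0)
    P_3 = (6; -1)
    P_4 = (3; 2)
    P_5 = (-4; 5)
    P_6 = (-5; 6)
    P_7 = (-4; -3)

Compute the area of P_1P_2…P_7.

45

Apply Gauss's area formula: 2A = Σ (x_i·y_{i+1} − x_{i+1}·y_i), indices taken mod 7.
Cross-terms: 0, 0, 15, 23, 1, 39, 12  ⇒  Σ = 90
Area = |Σ|/2 = 45.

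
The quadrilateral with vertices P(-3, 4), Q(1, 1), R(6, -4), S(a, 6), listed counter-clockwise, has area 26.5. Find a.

Write out the shoelace sum; only the two edges meeting at S involve a:
2·Area = [(6·6 − a·(-4)) + (a·4 − (-3)·6)] + -17
       = 8·a + 37 = 53
⇒ a = 2.

2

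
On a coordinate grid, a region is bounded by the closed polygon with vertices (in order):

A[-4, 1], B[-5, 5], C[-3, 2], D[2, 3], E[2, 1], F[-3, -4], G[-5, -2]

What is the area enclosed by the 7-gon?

29.5

Apply the shoelace (surveyor's) formula: 2A = Σ (x_i·y_{i+1} − x_{i+1}·y_i), indices taken mod 7.
A→B: (-4)(5) − (-5)(1) = -15
B→C: (-5)(2) − (-3)(5) = 5
C→D: (-3)(3) − (2)(2) = -13
D→E: (2)(1) − (2)(3) = -4
E→F: (2)(-4) − (-3)(1) = -5
F→G: (-3)(-2) − (-5)(-4) = -14
G→A: (-5)(1) − (-4)(-2) = -13
Σ = -59
Area = |Σ|/2 = 29.5.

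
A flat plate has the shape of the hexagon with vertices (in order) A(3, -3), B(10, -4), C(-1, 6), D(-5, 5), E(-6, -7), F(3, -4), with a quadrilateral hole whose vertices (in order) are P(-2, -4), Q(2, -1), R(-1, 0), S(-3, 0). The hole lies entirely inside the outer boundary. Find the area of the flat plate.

Outer boundary:
Σ = (18) + (56) + (25) + (65) + (45) + (3) = 212
Area = |Σ|/2 = 106.
Hole:
Apply Gauss's area formula: 2A = Σ (x_i·y_{i+1} − x_{i+1}·y_i), indices taken mod 4.
Cross-terms: 10, -1, 0, 12  ⇒  Σ = 21
Area = |Σ|/2 = 10.5.
Net area = 106 − 10.5 = 95.5.

95.5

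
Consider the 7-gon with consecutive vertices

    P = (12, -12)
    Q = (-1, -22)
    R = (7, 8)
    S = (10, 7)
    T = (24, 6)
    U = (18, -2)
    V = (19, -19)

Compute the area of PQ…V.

Apply the surveyor's formula: 2A = Σ (x_i·y_{i+1} − x_{i+1}·y_i), indices taken mod 7.
Σ = (-276) + (146) + (-31) + (-108) + (-156) + (-304) + (0) = -729
Area = |Σ|/2 = 364.5.

364.5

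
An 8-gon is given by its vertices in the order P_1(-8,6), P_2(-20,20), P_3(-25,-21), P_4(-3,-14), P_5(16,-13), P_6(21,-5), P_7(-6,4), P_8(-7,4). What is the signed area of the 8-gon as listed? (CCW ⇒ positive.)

Apply the shoelace formula: 2A = Σ (x_i·y_{i+1} − x_{i+1}·y_i), indices taken mod 8.
P_1→P_2: (-8)(20) − (-20)(6) = -40
P_2→P_3: (-20)(-21) − (-25)(20) = 920
P_3→P_4: (-25)(-14) − (-3)(-21) = 287
P_4→P_5: (-3)(-13) − (16)(-14) = 263
P_5→P_6: (16)(-5) − (21)(-13) = 193
P_6→P_7: (21)(4) − (-6)(-5) = 54
P_7→P_8: (-6)(4) − (-7)(4) = 4
P_8→P_1: (-7)(6) − (-8)(4) = -10
Σ = 1671
Signed area = Σ/2 = 835.5 (positive ⇒ counter-clockwise traversal).

835.5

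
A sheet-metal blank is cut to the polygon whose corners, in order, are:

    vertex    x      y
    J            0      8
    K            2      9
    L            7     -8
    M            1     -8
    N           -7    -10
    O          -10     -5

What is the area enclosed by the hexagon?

177

Apply Gauss's area formula: 2A = Σ (x_i·y_{i+1} − x_{i+1}·y_i), indices taken mod 6.
Cross-terms: -16, -79, -48, -66, -65, -80  ⇒  Σ = -354
Area = |Σ|/2 = 177.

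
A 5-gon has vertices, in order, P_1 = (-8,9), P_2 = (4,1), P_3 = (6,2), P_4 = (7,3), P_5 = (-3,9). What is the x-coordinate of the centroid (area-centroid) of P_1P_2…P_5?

Apply the shoelace formula. First the cross-terms c_i = x_i·y_{i+1} − x_{i+1}·y_i:
  -44, 2, 4, 72, 45  ⇒  2A = 79, A = 39.5.
Then Σ (x_i + x_{i+1})·c_i = 41, so x̄ = 41 / (6·39.5) = 41/237.

41/237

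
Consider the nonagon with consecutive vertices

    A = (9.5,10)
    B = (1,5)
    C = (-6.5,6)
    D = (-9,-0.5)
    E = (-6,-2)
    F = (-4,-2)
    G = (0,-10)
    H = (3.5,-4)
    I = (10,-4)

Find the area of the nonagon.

Apply the shoelace (surveyor's) formula: 2A = Σ (x_i·y_{i+1} − x_{i+1}·y_i), indices taken mod 9.
A→B: (9.5)(5) − (1)(10) = 37.5
B→C: (1)(6) − (-6.5)(5) = 38.5
C→D: (-6.5)(-0.5) − (-9)(6) = 57.25
D→E: (-9)(-2) − (-6)(-0.5) = 15
E→F: (-6)(-2) − (-4)(-2) = 4
F→G: (-4)(-10) − (0)(-2) = 40
G→H: (0)(-4) − (3.5)(-10) = 35
H→I: (3.5)(-4) − (10)(-4) = 26
I→A: (10)(10) − (9.5)(-4) = 138
Σ = 391.25
Area = |Σ|/2 = 195.625.

195.625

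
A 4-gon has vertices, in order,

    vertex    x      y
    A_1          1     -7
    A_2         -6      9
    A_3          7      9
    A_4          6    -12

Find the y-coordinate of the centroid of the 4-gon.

Apply the shoelace formula. First the cross-terms c_i = x_i·y_{i+1} − x_{i+1}·y_i:
  -33, -117, -138, -30  ⇒  2A = -318, A = -159.
Then Σ (y_i + y_{i+1})·c_i = -1188, so ȳ = -1188 / (6·(-159)) = 66/53.

66/53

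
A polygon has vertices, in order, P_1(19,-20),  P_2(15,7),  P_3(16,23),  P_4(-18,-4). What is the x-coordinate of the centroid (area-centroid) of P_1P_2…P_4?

219/44

Apply the shoelace (surveyor's) formula. First the cross-terms c_i = x_i·y_{i+1} − x_{i+1}·y_i:
  433, 233, 350, 436  ⇒  2A = 1452, A = 726.
Then Σ (x_i + x_{i+1})·c_i = 21681, so x̄ = 21681 / (6·726) = 219/44.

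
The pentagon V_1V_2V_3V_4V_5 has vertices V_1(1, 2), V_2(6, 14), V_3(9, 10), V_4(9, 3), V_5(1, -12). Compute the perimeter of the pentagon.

|V_1V_2| = √((5)² + (12)²) = √169 = 13
|V_2V_3| = √((3)² + (-4)²) = √25 = 5
|V_3V_4| = √((0)² + (-7)²) = √49 = 7
|V_4V_5| = √((-8)² + (-15)²) = √289 = 17
|V_5V_1| = √((0)² + (14)²) = √196 = 14
Perimeter = 13 + 5 + 7 + 17 + 14 = 56.

56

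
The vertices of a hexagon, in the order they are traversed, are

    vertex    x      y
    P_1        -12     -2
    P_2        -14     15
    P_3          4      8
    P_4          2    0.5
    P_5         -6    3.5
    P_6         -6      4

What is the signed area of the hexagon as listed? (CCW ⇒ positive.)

Apply the shoelace (surveyor's) formula: 2A = Σ (x_i·y_{i+1} − x_{i+1}·y_i), indices taken mod 6.
Σ = (-208) + (-172) + (-14) + (10) + (-3) + (60) = -327
Signed area = Σ/2 = -163.5 (negative ⇒ clockwise traversal).

-163.5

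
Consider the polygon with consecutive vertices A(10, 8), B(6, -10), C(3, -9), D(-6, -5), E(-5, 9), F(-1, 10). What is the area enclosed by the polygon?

234.5

Apply the shoelace formula: 2A = Σ (x_i·y_{i+1} − x_{i+1}·y_i), indices taken mod 6.
A→B: (10)(-10) − (6)(8) = -148
B→C: (6)(-9) − (3)(-10) = -24
C→D: (3)(-5) − (-6)(-9) = -69
D→E: (-6)(9) − (-5)(-5) = -79
E→F: (-5)(10) − (-1)(9) = -41
F→A: (-1)(8) − (10)(10) = -108
Σ = -469
Area = |Σ|/2 = 234.5.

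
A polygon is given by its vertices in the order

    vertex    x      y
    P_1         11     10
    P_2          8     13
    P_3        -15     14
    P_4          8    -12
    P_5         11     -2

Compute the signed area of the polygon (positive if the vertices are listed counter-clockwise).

Apply Gauss's area formula: 2A = Σ (x_i·y_{i+1} − x_{i+1}·y_i), indices taken mod 5.
P_1→P_2: (11)(13) − (8)(10) = 63
P_2→P_3: (8)(14) − (-15)(13) = 307
P_3→P_4: (-15)(-12) − (8)(14) = 68
P_4→P_5: (8)(-2) − (11)(-12) = 116
P_5→P_1: (11)(10) − (11)(-2) = 132
Σ = 686
Signed area = Σ/2 = 343 (positive ⇒ counter-clockwise traversal).

343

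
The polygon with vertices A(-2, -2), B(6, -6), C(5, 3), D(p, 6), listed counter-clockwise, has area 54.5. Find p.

1

Write out the shoelace sum; only the two edges meeting at D involve p:
2·Area = [(5·6 − p·3) + (p·(-2) − (-2)·6)] + 72
       = -5·p + 114 = 109
⇒ p = 1.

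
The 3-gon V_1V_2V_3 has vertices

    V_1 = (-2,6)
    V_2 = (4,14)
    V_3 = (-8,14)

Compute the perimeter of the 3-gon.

|V_1V_2| = √((6)² + (8)²) = √100 = 10
|V_2V_3| = √((-12)² + (0)²) = √144 = 12
|V_3V_1| = √((6)² + (-8)²) = √100 = 10
Perimeter = 10 + 12 + 10 = 32.

32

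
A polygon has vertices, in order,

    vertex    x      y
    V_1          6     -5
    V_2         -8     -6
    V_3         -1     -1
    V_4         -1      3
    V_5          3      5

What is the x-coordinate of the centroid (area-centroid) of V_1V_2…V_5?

97/137

Apply Gauss's area formula. First the cross-terms c_i = x_i·y_{i+1} − x_{i+1}·y_i:
  -76, 2, -4, -14, -45  ⇒  2A = -137, A = -68.5.
Then Σ (x_i + x_{i+1})·c_i = -291, so x̄ = -291 / (6·(-68.5)) = 97/137.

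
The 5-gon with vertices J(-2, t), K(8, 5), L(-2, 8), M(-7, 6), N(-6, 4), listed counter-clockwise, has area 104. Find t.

-6

Write out the shoelace sum; only the two edges meeting at J involve t:
2·Area = [((-6)·t − (-2)·4) + ((-2)·5 − 8·t)] + 126
       = -14·t + 124 = 208
⇒ t = -6.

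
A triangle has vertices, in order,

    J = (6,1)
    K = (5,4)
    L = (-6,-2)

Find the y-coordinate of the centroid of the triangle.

1

Apply the shoelace (surveyor's) formula. First the cross-terms c_i = x_i·y_{i+1} − x_{i+1}·y_i:
  19, 14, 6  ⇒  2A = 39, A = 19.5.
Then Σ (y_i + y_{i+1})·c_i = 117, so ȳ = 117 / (6·19.5) = 1.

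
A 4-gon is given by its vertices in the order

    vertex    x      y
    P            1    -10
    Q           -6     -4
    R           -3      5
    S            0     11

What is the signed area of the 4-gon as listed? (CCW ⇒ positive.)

Apply the surveyor's formula: 2A = Σ (x_i·y_{i+1} − x_{i+1}·y_i), indices taken mod 4.
P→Q: (1)(-4) − (-6)(-10) = -64
Q→R: (-6)(5) − (-3)(-4) = -42
R→S: (-3)(11) − (0)(5) = -33
S→P: (0)(-10) − (1)(11) = -11
Σ = -150
Signed area = Σ/2 = -75 (negative ⇒ clockwise traversal).

-75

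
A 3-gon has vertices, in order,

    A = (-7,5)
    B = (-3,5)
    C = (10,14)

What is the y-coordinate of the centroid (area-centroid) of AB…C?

8

Apply the surveyor's formula. First the cross-terms c_i = x_i·y_{i+1} − x_{i+1}·y_i:
  -20, -92, 148  ⇒  2A = 36, A = 18.
Then Σ (y_i + y_{i+1})·c_i = 864, so ȳ = 864 / (6·18) = 8.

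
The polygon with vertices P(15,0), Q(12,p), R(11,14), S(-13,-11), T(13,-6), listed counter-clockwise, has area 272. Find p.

1

The doubled signed area Σ (x_i y_{i+1} − x_{i+1} y_i) is linear in p.
With p=0 it equals 540; the coefficient of p is 4 (from the two edges through Q).
So 4·p + 540 = 2·272 = 544 ⇒ p = 1.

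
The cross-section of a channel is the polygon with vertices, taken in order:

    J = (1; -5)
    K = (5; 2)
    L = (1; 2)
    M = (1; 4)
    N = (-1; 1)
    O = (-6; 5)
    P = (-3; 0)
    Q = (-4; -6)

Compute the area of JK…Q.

Cross-terms: 27, 8, 2, 5, 1, 15, 18, 26  ⇒  Σ = 102
Area = |Σ|/2 = 51.

51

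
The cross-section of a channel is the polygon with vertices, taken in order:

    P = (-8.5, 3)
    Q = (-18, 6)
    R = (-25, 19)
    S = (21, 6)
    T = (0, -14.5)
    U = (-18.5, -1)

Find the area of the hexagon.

687.375

Apply the shoelace formula: 2A = Σ (x_i·y_{i+1} − x_{i+1}·y_i), indices taken mod 6.
Σ = (3) + (-192) + (-549) + (-304.5) + (-268.25) + (-64) = -1374.75
Area = |Σ|/2 = 687.375.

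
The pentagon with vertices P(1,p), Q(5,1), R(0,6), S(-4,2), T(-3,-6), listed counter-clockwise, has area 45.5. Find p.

0

Write out the shoelace sum; only the two edges meeting at P involve p:
2·Area = [((-3)·p − 1·(-6)) + (1·1 − 5·p)] + 84
       = -8·p + 91 = 91
⇒ p = 0.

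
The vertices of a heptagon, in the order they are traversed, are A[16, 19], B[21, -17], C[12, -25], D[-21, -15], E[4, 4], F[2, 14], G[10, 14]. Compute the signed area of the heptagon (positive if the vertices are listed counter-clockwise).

Apply Gauss's area formula: 2A = Σ (x_i·y_{i+1} − x_{i+1}·y_i), indices taken mod 7.
Cross-terms: -671, -321, -705, -24, 48, -112, -34  ⇒  Σ = -1819
Signed area = Σ/2 = -909.5 (negative ⇒ clockwise traversal).

-909.5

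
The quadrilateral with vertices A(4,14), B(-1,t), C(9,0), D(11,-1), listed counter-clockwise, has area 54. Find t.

Write out the shoelace sum; only the two edges meeting at B involve t:
2·Area = [(4·t − (-1)·14) + ((-1)·0 − 9·t)] + 149
       = -5·t + 163 = 108
⇒ t = 11.

11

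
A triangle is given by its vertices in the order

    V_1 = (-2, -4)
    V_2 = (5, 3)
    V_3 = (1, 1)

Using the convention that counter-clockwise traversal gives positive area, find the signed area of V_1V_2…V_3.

Apply the surveyor's formula: 2A = Σ (x_i·y_{i+1} − x_{i+1}·y_i), indices taken mod 3.
V_1→V_2: (-2)(3) − (5)(-4) = 14
V_2→V_3: (5)(1) − (1)(3) = 2
V_3→V_1: (1)(-4) − (-2)(1) = -2
Σ = 14
Signed area = Σ/2 = 7 (positive ⇒ counter-clockwise traversal).

7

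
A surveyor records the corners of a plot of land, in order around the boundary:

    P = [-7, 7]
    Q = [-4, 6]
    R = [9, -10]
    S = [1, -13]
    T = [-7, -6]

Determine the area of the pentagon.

161.5

Apply the shoelace formula: 2A = Σ (x_i·y_{i+1} − x_{i+1}·y_i), indices taken mod 5.
Cross-terms: -14, -14, -107, -97, -91  ⇒  Σ = -323
Area = |Σ|/2 = 161.5.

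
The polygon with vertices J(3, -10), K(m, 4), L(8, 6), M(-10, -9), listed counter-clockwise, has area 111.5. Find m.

The doubled signed area Σ (x_i y_{i+1} − x_{i+1} y_i) is linear in m.
With m=0 it equals 95; the coefficient of m is 16 (from the two edges through K).
So 16·m + 95 = 2·111.5 = 223 ⇒ m = 8.

8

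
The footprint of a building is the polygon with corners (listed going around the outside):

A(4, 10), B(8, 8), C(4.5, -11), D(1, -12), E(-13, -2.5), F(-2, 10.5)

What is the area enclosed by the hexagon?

Σ = (-48) + (-124) + (-43) + (-158.5) + (-141.5) + (-62) = -577
Area = |Σ|/2 = 288.5.

288.5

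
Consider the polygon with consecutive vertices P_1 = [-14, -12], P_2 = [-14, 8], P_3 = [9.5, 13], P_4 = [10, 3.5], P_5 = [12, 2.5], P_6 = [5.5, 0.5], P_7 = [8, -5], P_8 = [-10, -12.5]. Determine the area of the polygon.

448

Σ = (-280) + (-258) + (-96.75) + (-17) + (-7.75) + (-31.5) + (-150) + (-55) = -896
Area = |Σ|/2 = 448.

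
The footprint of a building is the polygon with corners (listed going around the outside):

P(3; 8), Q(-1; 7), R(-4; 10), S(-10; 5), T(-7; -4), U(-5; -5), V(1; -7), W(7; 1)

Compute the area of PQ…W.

Apply Gauss's area formula: 2A = Σ (x_i·y_{i+1} − x_{i+1}·y_i), indices taken mod 8.
P→Q: (3)(7) − (-1)(8) = 29
Q→R: (-1)(10) − (-4)(7) = 18
R→S: (-4)(5) − (-10)(10) = 80
S→T: (-10)(-4) − (-7)(5) = 75
T→U: (-7)(-5) − (-5)(-4) = 15
U→V: (-5)(-7) − (1)(-5) = 40
V→W: (1)(1) − (7)(-7) = 50
W→P: (7)(8) − (3)(1) = 53
Σ = 360
Area = |Σ|/2 = 180.

180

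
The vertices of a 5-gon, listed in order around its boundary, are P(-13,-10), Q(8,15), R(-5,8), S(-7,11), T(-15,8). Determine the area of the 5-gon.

Σ = (-115) + (139) + (1) + (109) + (254) = 388
Area = |Σ|/2 = 194.

194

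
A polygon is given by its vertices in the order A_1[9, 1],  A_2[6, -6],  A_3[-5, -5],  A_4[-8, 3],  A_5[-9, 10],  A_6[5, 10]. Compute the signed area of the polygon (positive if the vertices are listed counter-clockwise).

-226.5

Σ = (-60) + (-60) + (-55) + (-53) + (-140) + (-85) = -453
Signed area = Σ/2 = -226.5 (negative ⇒ clockwise traversal).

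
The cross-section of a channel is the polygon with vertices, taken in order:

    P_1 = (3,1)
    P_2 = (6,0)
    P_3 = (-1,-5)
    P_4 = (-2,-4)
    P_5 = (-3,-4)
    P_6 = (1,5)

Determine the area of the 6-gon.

P_1→P_2: (3)(0) − (6)(1) = -6
P_2→P_3: (6)(-5) − (-1)(0) = -30
P_3→P_4: (-1)(-4) − (-2)(-5) = -6
P_4→P_5: (-2)(-4) − (-3)(-4) = -4
P_5→P_6: (-3)(5) − (1)(-4) = -11
P_6→P_1: (1)(1) − (3)(5) = -14
Σ = -71
Area = |Σ|/2 = 35.5.

35.5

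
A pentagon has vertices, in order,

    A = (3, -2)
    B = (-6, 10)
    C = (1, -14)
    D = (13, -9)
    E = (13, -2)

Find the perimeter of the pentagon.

70

|AB| = √((-9)² + (12)²) = √225 = 15
|BC| = √((7)² + (-24)²) = √625 = 25
|CD| = √((12)² + (5)²) = √169 = 13
|DE| = √((0)² + (7)²) = √49 = 7
|EA| = √((-10)² + (0)²) = √100 = 10
Perimeter = 15 + 25 + 13 + 7 + 10 = 70.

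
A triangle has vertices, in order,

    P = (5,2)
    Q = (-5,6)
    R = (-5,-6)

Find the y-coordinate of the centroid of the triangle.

2/3

Apply the shoelace formula. First the cross-terms c_i = x_i·y_{i+1} − x_{i+1}·y_i:
  40, 60, 20  ⇒  2A = 120, A = 60.
Then Σ (y_i + y_{i+1})·c_i = 240, so ȳ = 240 / (6·60) = 2/3.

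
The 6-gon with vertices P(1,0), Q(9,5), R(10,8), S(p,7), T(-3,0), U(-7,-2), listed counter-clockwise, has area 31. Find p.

8

The doubled signed area Σ (x_i y_{i+1} − x_{i+1} y_i) is linear in p.
With p=0 it equals 126; the coefficient of p is -8 (from the two edges through S).
So -8·p + 126 = 2·31 = 62 ⇒ p = 8.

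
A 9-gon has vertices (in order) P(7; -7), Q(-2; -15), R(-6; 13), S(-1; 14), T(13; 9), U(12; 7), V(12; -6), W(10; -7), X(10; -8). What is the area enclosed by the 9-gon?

Apply Gauss's area formula: 2A = Σ (x_i·y_{i+1} − x_{i+1}·y_i), indices taken mod 9.
Cross-terms: -119, -116, -71, -191, -17, -156, -24, -10, -14  ⇒  Σ = -718
Area = |Σ|/2 = 359.

359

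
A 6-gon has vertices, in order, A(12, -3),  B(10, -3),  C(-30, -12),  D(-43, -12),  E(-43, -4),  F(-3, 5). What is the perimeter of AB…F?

122

|AB| = √((-2)² + (0)²) = √4 = 2
|BC| = √((-40)² + (-9)²) = √1681 = 41
|CD| = √((-13)² + (0)²) = √169 = 13
|DE| = √((0)² + (8)²) = √64 = 8
|EF| = √((40)² + (9)²) = √1681 = 41
|FA| = √((15)² + (-8)²) = √289 = 17
Perimeter = 2 + 41 + 13 + 8 + 41 + 17 = 122.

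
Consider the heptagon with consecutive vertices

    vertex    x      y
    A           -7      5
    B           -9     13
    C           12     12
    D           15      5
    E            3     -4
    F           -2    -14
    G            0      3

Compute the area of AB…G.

Apply the shoelace formula: 2A = Σ (x_i·y_{i+1} − x_{i+1}·y_i), indices taken mod 7.
Σ = (-46) + (-264) + (-120) + (-75) + (-50) + (-6) + (21) = -540
Area = |Σ|/2 = 270.

270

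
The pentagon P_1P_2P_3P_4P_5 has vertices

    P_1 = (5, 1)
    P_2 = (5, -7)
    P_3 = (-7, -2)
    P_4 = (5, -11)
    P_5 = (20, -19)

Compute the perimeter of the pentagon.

|P_1P_2| = √((0)² + (-8)²) = √64 = 8
|P_2P_3| = √((-12)² + (5)²) = √169 = 13
|P_3P_4| = √((12)² + (-9)²) = √225 = 15
|P_4P_5| = √((15)² + (-8)²) = √289 = 17
|P_5P_1| = √((-15)² + (20)²) = √625 = 25
Perimeter = 8 + 13 + 15 + 17 + 25 = 78.

78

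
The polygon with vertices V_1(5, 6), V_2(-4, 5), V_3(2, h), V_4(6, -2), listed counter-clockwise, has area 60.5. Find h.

The doubled signed area Σ (x_i y_{i+1} − x_{i+1} y_i) is linear in h.
With h=0 it equals 81; the coefficient of h is -10 (from the two edges through V_3).
So -10·h + 81 = 2·60.5 = 121 ⇒ h = -4.

-4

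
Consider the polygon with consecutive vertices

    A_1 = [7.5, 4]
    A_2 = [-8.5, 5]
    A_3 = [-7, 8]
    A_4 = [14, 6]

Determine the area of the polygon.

Apply the shoelace (surveyor's) formula: 2A = Σ (x_i·y_{i+1} − x_{i+1}·y_i), indices taken mod 4.
Cross-terms: 71.5, -33, -154, 11  ⇒  Σ = -104.5
Area = |Σ|/2 = 52.25.

52.25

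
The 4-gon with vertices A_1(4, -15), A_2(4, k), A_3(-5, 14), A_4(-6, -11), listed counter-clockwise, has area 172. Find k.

-5

The doubled signed area Σ (x_i y_{i+1} − x_{i+1} y_i) is linear in k.
With k=0 it equals 389; the coefficient of k is 9 (from the two edges through A_2).
So 9·k + 389 = 2·172 = 344 ⇒ k = -5.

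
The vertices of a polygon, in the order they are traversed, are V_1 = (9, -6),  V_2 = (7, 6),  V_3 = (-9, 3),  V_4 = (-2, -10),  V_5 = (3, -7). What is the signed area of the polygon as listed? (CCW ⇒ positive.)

Apply the shoelace (surveyor's) formula: 2A = Σ (x_i·y_{i+1} − x_{i+1}·y_i), indices taken mod 5.
Σ = (96) + (75) + (96) + (44) + (45) = 356
Signed area = Σ/2 = 178 (positive ⇒ counter-clockwise traversal).

178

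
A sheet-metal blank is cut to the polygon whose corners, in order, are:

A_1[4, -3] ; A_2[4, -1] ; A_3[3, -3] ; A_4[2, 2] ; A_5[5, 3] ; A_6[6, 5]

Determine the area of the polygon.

12

Apply the surveyor's formula: 2A = Σ (x_i·y_{i+1} − x_{i+1}·y_i), indices taken mod 6.
Σ = (8) + (-9) + (12) + (-4) + (7) + (-38) = -24
Area = |Σ|/2 = 12.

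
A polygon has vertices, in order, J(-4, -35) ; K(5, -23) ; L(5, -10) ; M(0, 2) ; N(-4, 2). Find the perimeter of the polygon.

|JK| = √((9)² + (12)²) = √225 = 15
|KL| = √((0)² + (13)²) = √169 = 13
|LM| = √((-5)² + (12)²) = √169 = 13
|MN| = √((-4)² + (0)²) = √16 = 4
|NJ| = √((0)² + (-37)²) = √1369 = 37
Perimeter = 15 + 13 + 13 + 4 + 37 = 82.

82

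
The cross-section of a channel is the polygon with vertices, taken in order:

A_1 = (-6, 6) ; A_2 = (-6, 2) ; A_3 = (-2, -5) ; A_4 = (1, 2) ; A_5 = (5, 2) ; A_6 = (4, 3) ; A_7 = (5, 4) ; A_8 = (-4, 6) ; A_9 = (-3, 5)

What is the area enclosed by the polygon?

57.5

Apply Gauss's area formula: 2A = Σ (x_i·y_{i+1} − x_{i+1}·y_i), indices taken mod 9.
Cross-terms: 24, 34, 1, -8, 7, 1, 46, -2, 12  ⇒  Σ = 115
Area = |Σ|/2 = 57.5.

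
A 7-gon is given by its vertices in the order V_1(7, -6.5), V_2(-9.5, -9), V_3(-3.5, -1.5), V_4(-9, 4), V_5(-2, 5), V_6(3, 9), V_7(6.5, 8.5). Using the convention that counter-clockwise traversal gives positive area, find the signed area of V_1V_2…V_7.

-187.125

Apply the surveyor's formula: 2A = Σ (x_i·y_{i+1} − x_{i+1}·y_i), indices taken mod 7.
Cross-terms: -124.75, -17.25, -27.5, -37, -33, -33, -101.75  ⇒  Σ = -374.25
Signed area = Σ/2 = -187.125 (negative ⇒ clockwise traversal).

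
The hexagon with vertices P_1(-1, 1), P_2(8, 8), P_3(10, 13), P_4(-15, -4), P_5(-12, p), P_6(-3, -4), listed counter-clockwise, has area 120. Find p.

The doubled signed area Σ (x_i y_{i+1} − x_{i+1} y_i) is linear in p.
With p=0 it equals 156; the coefficient of p is -12 (from the two edges through P_5).
So -12·p + 156 = 2·120 = 240 ⇒ p = -7.

-7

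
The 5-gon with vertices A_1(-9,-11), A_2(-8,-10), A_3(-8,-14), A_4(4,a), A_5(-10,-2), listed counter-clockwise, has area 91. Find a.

Write out the shoelace sum; only the two edges meeting at A_4 involve a:
2·Area = [((-8)·a − 4·(-14)) + (4·(-2) − (-10)·a)] + 126
       = 2·a + 174 = 182
⇒ a = 4.

4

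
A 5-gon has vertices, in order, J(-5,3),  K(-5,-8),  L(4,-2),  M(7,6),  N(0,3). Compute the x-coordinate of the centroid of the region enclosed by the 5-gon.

-34/171

Apply Gauss's area formula. First the cross-terms c_i = x_i·y_{i+1} − x_{i+1}·y_i:
  55, 42, 38, 21, 15  ⇒  2A = 171, A = 85.5.
Then Σ (x_i + x_{i+1})·c_i = -102, so x̄ = -102 / (6·85.5) = -34/171.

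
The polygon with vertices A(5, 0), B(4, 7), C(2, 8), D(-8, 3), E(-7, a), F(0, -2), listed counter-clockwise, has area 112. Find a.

-7

The doubled signed area Σ (x_i y_{i+1} − x_{i+1} y_i) is linear in a.
With a=0 it equals 168; the coefficient of a is -8 (from the two edges through E).
So -8·a + 168 = 2·112 = 224 ⇒ a = -7.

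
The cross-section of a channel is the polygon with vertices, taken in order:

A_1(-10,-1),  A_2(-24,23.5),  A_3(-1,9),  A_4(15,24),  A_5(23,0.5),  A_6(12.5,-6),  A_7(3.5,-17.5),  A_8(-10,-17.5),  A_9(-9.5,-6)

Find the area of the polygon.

945

Apply the surveyor's formula: 2A = Σ (x_i·y_{i+1} − x_{i+1}·y_i), indices taken mod 9.
Σ = (-259) + (-192.5) + (-159) + (-544.5) + (-144.25) + (-197.75) + (-236.25) + (-106.25) + (-50.5) = -1890
Area = |Σ|/2 = 945.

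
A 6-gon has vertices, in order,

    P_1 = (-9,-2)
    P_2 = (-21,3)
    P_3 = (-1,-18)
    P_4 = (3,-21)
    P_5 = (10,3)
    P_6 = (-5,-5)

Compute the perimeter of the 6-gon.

94

|P_1P_2| = √((-12)² + (5)²) = √169 = 13
|P_2P_3| = √((20)² + (-21)²) = √841 = 29
|P_3P_4| = √((4)² + (-3)²) = √25 = 5
|P_4P_5| = √((7)² + (24)²) = √625 = 25
|P_5P_6| = √((-15)² + (-8)²) = √289 = 17
|P_6P_1| = √((-4)² + (3)²) = √25 = 5
Perimeter = 13 + 29 + 5 + 25 + 17 + 5 = 94.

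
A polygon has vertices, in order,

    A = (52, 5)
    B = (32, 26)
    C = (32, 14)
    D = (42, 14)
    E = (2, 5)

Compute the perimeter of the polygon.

142

|AB| = √((-20)² + (21)²) = √841 = 29
|BC| = √((0)² + (-12)²) = √144 = 12
|CD| = √((10)² + (0)²) = √100 = 10
|DE| = √((-40)² + (-9)²) = √1681 = 41
|EA| = √((50)² + (0)²) = √2500 = 50
Perimeter = 29 + 12 + 10 + 41 + 50 = 142.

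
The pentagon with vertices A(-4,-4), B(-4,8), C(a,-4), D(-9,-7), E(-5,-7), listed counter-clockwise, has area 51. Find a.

-10

The doubled signed area Σ (x_i y_{i+1} − x_{i+1} y_i) is linear in a.
With a=0 it equals -48; the coefficient of a is -15 (from the two edges through C).
So -15·a + -48 = 2·51 = 102 ⇒ a = -10.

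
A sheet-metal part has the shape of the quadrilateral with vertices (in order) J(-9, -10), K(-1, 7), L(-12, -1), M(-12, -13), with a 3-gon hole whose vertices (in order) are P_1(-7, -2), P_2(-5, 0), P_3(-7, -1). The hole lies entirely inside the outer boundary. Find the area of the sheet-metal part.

Outer boundary:
Apply Gauss's area formula: 2A = Σ (x_i·y_{i+1} − x_{i+1}·y_i), indices taken mod 4.
Σ = (-73) + (85) + (144) + (3) = 159
Area = |Σ|/2 = 79.5.
Hole:
Apply Gauss's area formula: 2A = Σ (x_i·y_{i+1} − x_{i+1}·y_i), indices taken mod 3.
Σ = (-10) + (5) + (7) = 2
Area = |Σ|/2 = 1.
Net area = 79.5 − 1 = 78.5.

78.5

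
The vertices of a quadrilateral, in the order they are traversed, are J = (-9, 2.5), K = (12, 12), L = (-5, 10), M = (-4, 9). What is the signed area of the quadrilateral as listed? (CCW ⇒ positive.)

Apply the shoelace formula: 2A = Σ (x_i·y_{i+1} − x_{i+1}·y_i), indices taken mod 4.
Σ = (-138) + (180) + (-5) + (71) = 108
Signed area = Σ/2 = 54 (positive ⇒ counter-clockwise traversal).

54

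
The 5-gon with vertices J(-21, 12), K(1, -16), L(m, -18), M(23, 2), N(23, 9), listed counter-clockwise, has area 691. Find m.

2

The doubled signed area Σ (x_i y_{i+1} − x_{i+1} y_i) is linear in m.
With m=0 it equals 1346; the coefficient of m is 18 (from the two edges through L).
So 18·m + 1346 = 2·691 = 1382 ⇒ m = 2.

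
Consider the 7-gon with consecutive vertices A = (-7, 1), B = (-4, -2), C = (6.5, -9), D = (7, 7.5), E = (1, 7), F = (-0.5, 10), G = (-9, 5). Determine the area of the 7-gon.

Apply Gauss's area formula: 2A = Σ (x_i·y_{i+1} − x_{i+1}·y_i), indices taken mod 7.
Σ = (18) + (49) + (111.75) + (41.5) + (13.5) + (87.5) + (26) = 347.25
Area = |Σ|/2 = 173.625.

173.625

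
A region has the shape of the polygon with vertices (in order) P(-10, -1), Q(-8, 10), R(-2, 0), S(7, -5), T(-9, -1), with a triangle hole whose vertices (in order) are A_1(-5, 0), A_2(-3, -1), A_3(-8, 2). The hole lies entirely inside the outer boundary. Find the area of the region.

Outer boundary:
Cross-terms: -108, 20, 10, -52, -1  ⇒  Σ = -131
Area = |Σ|/2 = 65.5.
Hole:
Apply the surveyor's formula: 2A = Σ (x_i·y_{i+1} − x_{i+1}·y_i), indices taken mod 3.
Σ = (5) + (-14) + (10) = 1
Area = |Σ|/2 = 0.5.
Net area = 65.5 − 0.5 = 65.

65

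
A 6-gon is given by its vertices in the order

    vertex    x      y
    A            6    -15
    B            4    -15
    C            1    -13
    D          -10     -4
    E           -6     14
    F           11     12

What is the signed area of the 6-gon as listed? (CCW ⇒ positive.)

-414

Apply the shoelace (surveyor's) formula: 2A = Σ (x_i·y_{i+1} − x_{i+1}·y_i), indices taken mod 6.
Σ = (-30) + (-37) + (-134) + (-164) + (-226) + (-237) = -828
Signed area = Σ/2 = -414 (negative ⇒ clockwise traversal).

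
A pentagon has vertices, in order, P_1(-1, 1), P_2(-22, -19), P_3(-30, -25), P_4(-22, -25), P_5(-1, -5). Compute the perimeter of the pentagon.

|P_1P_2| = √((-21)² + (-20)²) = √841 = 29
|P_2P_3| = √((-8)² + (-6)²) = √100 = 10
|P_3P_4| = √((8)² + (0)²) = √64 = 8
|P_4P_5| = √((21)² + (20)²) = √841 = 29
|P_5P_1| = √((0)² + (6)²) = √36 = 6
Perimeter = 29 + 10 + 8 + 29 + 6 = 82.

82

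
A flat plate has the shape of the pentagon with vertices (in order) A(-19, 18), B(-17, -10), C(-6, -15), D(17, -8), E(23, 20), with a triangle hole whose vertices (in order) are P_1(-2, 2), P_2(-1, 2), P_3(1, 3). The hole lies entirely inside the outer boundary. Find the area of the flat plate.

1155.5

Outer boundary:
Cross-terms: 496, 195, 303, 524, 794  ⇒  Σ = 2312
Area = |Σ|/2 = 1156.
Hole:
Apply Gauss's area formula: 2A = Σ (x_i·y_{i+1} − x_{i+1}·y_i), indices taken mod 3.
P_1→P_2: (-2)(2) − (-1)(2) = -2
P_2→P_3: (-1)(3) − (1)(2) = -5
P_3→P_1: (1)(2) − (-2)(3) = 8
Σ = 1
Area = |Σ|/2 = 0.5.
Net area = 1156 − 0.5 = 1155.5.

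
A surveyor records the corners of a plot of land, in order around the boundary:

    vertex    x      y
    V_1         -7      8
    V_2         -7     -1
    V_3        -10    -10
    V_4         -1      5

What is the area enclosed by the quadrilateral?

V_1→V_2: (-7)(-1) − (-7)(8) = 63
V_2→V_3: (-7)(-10) − (-10)(-1) = 60
V_3→V_4: (-10)(5) − (-1)(-10) = -60
V_4→V_1: (-1)(8) − (-7)(5) = 27
Σ = 90
Area = |Σ|/2 = 45.

45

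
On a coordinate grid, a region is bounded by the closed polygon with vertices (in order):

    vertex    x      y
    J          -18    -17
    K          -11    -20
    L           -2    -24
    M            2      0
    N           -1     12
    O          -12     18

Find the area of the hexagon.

561.5

Apply Gauss's area formula: 2A = Σ (x_i·y_{i+1} − x_{i+1}·y_i), indices taken mod 6.
J→K: (-18)(-20) − (-11)(-17) = 173
K→L: (-11)(-24) − (-2)(-20) = 224
L→M: (-2)(0) − (2)(-24) = 48
M→N: (2)(12) − (-1)(0) = 24
N→O: (-1)(18) − (-12)(12) = 126
O→J: (-12)(-17) − (-18)(18) = 528
Σ = 1123
Area = |Σ|/2 = 561.5.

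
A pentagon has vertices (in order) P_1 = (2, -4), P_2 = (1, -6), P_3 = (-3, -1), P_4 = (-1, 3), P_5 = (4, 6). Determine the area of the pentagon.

41.5

Apply Gauss's area formula: 2A = Σ (x_i·y_{i+1} − x_{i+1}·y_i), indices taken mod 5.
Σ = (-8) + (-19) + (-10) + (-18) + (-28) = -83
Area = |Σ|/2 = 41.5.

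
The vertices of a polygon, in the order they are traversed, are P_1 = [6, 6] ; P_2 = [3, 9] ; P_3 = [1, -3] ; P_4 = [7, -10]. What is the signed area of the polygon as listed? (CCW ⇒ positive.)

65.5

Cross-terms: 36, -18, 11, 102  ⇒  Σ = 131
Signed area = Σ/2 = 65.5 (positive ⇒ counter-clockwise traversal).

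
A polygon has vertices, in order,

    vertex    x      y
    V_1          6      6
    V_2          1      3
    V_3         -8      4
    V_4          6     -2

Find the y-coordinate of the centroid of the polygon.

Apply the shoelace (surveyor's) formula. First the cross-terms c_i = x_i·y_{i+1} − x_{i+1}·y_i:
  12, 28, -8, 48  ⇒  2A = 80, A = 40.
Then Σ (y_i + y_{i+1})·c_i = 480, so ȳ = 480 / (6·40) = 2.

2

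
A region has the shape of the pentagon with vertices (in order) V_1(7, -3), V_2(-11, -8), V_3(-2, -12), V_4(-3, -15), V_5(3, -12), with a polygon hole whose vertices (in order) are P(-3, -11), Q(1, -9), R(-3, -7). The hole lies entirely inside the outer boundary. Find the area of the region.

Outer boundary:
Σ = (-89) + (116) + (-6) + (81) + (75) = 177
Area = |Σ|/2 = 88.5.
Hole:
Apply the shoelace (surveyor's) formula: 2A = Σ (x_i·y_{i+1} − x_{i+1}·y_i), indices taken mod 3.
Cross-terms: 38, -34, 12  ⇒  Σ = 16
Area = |Σ|/2 = 8.
Net area = 88.5 − 8 = 80.5.

80.5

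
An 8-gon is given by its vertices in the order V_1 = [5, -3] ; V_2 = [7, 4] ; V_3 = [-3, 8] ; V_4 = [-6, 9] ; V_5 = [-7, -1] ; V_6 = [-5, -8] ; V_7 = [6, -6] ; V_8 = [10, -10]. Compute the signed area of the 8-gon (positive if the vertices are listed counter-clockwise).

Apply the surveyor's formula: 2A = Σ (x_i·y_{i+1} − x_{i+1}·y_i), indices taken mod 8.
Cross-terms: 41, 68, 21, 69, 51, 78, 0, 20  ⇒  Σ = 348
Signed area = Σ/2 = 174 (positive ⇒ counter-clockwise traversal).

174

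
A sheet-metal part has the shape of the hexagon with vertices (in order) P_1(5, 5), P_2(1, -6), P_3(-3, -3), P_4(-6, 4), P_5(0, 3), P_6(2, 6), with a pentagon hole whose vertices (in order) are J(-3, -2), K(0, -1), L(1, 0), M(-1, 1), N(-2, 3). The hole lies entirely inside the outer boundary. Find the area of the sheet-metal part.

56.5

Outer boundary:
Cross-terms: -35, -21, -30, -18, -6, -20  ⇒  Σ = -130
Area = |Σ|/2 = 65.
Hole:
Apply Gauss's area formula: 2A = Σ (x_i·y_{i+1} − x_{i+1}·y_i), indices taken mod 5.
Σ = (3) + (1) + (1) + (-1) + (13) = 17
Area = |Σ|/2 = 8.5.
Net area = 65 − 8.5 = 56.5.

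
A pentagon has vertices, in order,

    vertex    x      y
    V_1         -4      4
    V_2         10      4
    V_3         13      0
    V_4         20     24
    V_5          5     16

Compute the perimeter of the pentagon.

76

|V_1V_2| = √((14)² + (0)²) = √196 = 14
|V_2V_3| = √((3)² + (-4)²) = √25 = 5
|V_3V_4| = √((7)² + (24)²) = √625 = 25
|V_4V_5| = √((-15)² + (-8)²) = √289 = 17
|V_5V_1| = √((-9)² + (-12)²) = √225 = 15
Perimeter = 14 + 5 + 25 + 17 + 15 = 76.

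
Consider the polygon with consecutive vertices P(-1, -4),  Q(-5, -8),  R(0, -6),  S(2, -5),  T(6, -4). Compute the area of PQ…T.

12

Apply Gauss's area formula: 2A = Σ (x_i·y_{i+1} − x_{i+1}·y_i), indices taken mod 5.
Cross-terms: -12, 30, 12, 22, -28  ⇒  Σ = 24
Area = |Σ|/2 = 12.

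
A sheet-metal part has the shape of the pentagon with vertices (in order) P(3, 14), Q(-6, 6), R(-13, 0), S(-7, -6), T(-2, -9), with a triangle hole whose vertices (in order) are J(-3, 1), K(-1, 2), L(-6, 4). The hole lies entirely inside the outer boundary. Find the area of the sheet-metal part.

Outer boundary:
Apply the shoelace formula: 2A = Σ (x_i·y_{i+1} − x_{i+1}·y_i), indices taken mod 5.
Σ = (102) + (78) + (78) + (51) + (-1) = 308
Area = |Σ|/2 = 154.
Hole:
Apply Gauss's area formula: 2A = Σ (x_i·y_{i+1} − x_{i+1}·y_i), indices taken mod 3.
J→K: (-3)(2) − (-1)(1) = -5
K→L: (-1)(4) − (-6)(2) = 8
L→J: (-6)(1) − (-3)(4) = 6
Σ = 9
Area = |Σ|/2 = 4.5.
Net area = 154 − 4.5 = 149.5.

149.5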